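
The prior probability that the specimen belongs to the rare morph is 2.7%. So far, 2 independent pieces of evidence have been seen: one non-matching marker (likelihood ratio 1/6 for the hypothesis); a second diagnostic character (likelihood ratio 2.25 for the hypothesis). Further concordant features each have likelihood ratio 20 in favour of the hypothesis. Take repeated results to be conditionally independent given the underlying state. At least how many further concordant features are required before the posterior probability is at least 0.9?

3

Prior odds = 0.027/0.973 = 27/973.
Combined Bayes factor of the evidence already in hand = (1/6) × 2.25 = 0.375.
Odds after that evidence = (27/973) × 0.375 = 81/7784.
Target odds = 0.9/0.1 = 9.
Need 20ⁿ ≥ 9 ÷ (81/7784) = 7784/9.
20² = 400 falls short of 7784/9 but 20³ = 8000 reaches it, so n = 3.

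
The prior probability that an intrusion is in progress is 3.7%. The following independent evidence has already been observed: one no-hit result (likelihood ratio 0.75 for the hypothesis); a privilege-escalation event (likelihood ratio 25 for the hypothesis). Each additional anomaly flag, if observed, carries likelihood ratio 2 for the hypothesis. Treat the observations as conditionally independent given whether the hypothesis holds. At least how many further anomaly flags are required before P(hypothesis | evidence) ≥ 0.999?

11

Prior odds = 0.037/0.963 = 37/963.
Combined Bayes factor of the evidence already in hand = 0.75 × 25 = 18.75.
Odds after that evidence = (37/963) × 18.75 = 925/1284.
Target odds = 0.999/0.001 = 999.
Need 2ⁿ ≥ 999 ÷ (925/1284) = 1386.72.
2¹⁰ = 1024 falls short of 1386.72 but 2¹¹ = 2048 reaches it, so n = 11.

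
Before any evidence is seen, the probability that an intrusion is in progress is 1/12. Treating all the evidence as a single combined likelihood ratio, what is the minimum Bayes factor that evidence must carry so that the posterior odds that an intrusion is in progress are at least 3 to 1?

33

Prior odds = (1/12)/(11/12) = 1/11.
Target odds = 3.
Required Bayes factor = 3 ÷ (1/11) = 33.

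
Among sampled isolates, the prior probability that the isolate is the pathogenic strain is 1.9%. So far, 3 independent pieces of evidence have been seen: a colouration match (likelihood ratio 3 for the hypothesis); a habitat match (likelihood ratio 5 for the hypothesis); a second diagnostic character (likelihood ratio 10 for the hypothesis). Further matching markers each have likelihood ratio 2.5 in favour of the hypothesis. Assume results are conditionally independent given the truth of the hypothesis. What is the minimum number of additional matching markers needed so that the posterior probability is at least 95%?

3

Prior odds = 0.019/0.981 = 19/981.
Combined Bayes factor of the evidence already in hand = 3 × 5 × 10 = 150.
Odds after that evidence = (19/981) × 150 = 950/327.
Target odds = 0.95/0.05 = 19.
Need 2.5ⁿ ≥ 19 ÷ (950/327) = 6.54.
2.5² = 6.25 falls short of 6.54 but 2.5³ = 15.625 reaches it, so n = 3.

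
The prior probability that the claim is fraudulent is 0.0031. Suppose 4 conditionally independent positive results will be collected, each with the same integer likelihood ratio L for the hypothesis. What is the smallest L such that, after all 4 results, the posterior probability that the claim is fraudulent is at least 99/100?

Prior odds = 0.0031/0.9969 = 31/9969.
Target odds = 0.99/0.01 = 99.
Need L⁴ ≥ 99 ÷ (31/9969) = 986931/31.
13⁴ = 28561 < 986931/31 ≤ 38416 = 14⁴, so L = 14.

14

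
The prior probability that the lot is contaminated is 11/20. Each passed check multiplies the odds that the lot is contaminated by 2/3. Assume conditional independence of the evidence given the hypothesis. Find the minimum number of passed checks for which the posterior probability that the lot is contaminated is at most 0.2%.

16

Prior odds = 0.55/0.45 = 11/9.
Likelihood ratio per passed check = 2/3.
Target posterior odds = 0.002/0.998 = 1/499.
Require (2/3)ⁿ ≤ 1/499 ÷ (11/9) = 9/5489.
(2/3)¹⁵ = 32768/14348907 is still above 9/5489 but (2/3)¹⁶ = 65536/43046721 is at or below it, so n = 16.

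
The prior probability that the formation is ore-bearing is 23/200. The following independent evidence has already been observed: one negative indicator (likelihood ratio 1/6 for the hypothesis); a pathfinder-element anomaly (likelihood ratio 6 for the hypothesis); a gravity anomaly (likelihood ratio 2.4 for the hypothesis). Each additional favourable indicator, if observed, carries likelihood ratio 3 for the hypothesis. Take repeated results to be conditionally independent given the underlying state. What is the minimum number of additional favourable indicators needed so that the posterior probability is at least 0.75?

Prior odds = 0.115/0.885 = 23/177.
Combined Bayes factor of the evidence already in hand = (1/6) × 6 × 2.4 = 2.4.
Odds after that evidence = (23/177) × 2.4 = 92/295.
Target odds = 0.75/0.25 = 3.
Need 3ⁿ ≥ 3 ÷ (92/295) = 885/92.
3² = 9 falls short of 885/92 but 3³ = 27 reaches it, so n = 3.

3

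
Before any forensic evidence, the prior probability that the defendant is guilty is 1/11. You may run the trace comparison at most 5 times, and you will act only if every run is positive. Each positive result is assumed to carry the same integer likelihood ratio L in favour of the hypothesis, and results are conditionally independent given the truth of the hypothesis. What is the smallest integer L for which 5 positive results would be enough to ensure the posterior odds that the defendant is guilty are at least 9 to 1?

Prior odds = (1/11)/(10/11) = 0.1.
Target odds = 9.
Need L⁵ ≥ 9 ÷ 0.1 = 90.
2⁵ = 32 < 90 ≤ 243 = 3⁵, so L = 3.

3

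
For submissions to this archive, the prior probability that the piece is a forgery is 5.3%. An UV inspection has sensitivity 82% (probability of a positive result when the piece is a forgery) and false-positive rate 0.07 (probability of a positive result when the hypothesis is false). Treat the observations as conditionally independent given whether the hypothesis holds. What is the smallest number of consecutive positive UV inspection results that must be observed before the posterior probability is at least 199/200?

Prior odds = 0.053/0.947 = 53/947.
Likelihood ratio of a positive result = 0.82/0.07 = 82/7.
Target posterior odds = 0.995/0.005 = 199.
Require (82/7)ⁿ ≥ 199 ÷ (53/947) = 188453/53.
(82/7)³ = 551368/343 falls short of 188453/53 but (82/7)⁴ = 45212176/2401 reaches it, so n = 4.

4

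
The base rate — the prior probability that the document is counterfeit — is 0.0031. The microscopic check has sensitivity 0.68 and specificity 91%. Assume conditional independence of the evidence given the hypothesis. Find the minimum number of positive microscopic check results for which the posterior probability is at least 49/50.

Prior odds = 0.0031/0.9969 = 31/9969.
False-positive rate = 1 − 0.91 = 0.09; likelihood ratio of a positive = 0.68/0.09 = 68/9.
Target odds: 0.98 ÷ 0.02 = 49.
Require (68/9)ⁿ ≥ 49 ÷ (31/9969) = 488481/31.
(68/9)⁴ = 21381376/6561 falls short of 488481/31 but (68/9)⁵ ≈24622.5 reaches it, so n = 5.

5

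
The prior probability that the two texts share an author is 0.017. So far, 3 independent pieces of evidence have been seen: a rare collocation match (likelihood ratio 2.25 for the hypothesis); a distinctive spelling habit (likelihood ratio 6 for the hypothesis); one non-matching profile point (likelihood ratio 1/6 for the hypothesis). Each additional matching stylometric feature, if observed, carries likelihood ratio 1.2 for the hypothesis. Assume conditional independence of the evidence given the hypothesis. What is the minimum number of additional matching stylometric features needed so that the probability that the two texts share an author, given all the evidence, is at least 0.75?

24

Prior odds = 0.017/0.983 = 17/983.
Combined Bayes factor of the evidence already in hand = 2.25 × 6 × (1/6) = 2.25.
Odds after that evidence = (17/983) × 2.25 = 153/3932.
Target odds = 0.75/0.25 = 3.
Need 1.2ⁿ ≥ 3 ÷ (153/3932) = 3932/51.
1.2²³ ≈66.2474 falls short of 3932/51 but 1.2²⁴ ≈79.4968 reaches it, so n = 24.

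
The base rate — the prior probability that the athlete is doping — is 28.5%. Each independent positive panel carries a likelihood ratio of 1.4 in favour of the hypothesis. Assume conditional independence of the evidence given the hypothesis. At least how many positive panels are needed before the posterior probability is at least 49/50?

15

Prior odds: 0.285 ÷ 0.715 = 57/143.
Likelihood ratio per positive panel = 1.4.
Target odds: 0.98 ÷ 0.02 = 49.
Require 1.4ⁿ ≥ 49 ÷ (57/143) = 7007/57.
1.4¹⁴ ≈111.12 falls short of 7007/57 but 1.4¹⁵ ≈155.568 reaches it, so n = 15.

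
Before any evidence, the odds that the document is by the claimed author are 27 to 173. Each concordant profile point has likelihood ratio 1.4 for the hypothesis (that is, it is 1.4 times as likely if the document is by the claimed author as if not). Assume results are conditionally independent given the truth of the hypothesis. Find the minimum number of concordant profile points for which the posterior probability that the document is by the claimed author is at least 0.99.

Prior odds = 27/173.
Likelihood ratio per concordant profile point = 1.4.
Target odds: 0.99 ÷ 0.01 = 99.
Need (27/173) × 1.4ⁿ ≥ 99, i.e. 1.4ⁿ ≥ 1903/3.
1.4¹⁹ ≈597.63 falls short of 1903/3 but 1.4²⁰ ≈836.683 reaches it, so n = 20.

20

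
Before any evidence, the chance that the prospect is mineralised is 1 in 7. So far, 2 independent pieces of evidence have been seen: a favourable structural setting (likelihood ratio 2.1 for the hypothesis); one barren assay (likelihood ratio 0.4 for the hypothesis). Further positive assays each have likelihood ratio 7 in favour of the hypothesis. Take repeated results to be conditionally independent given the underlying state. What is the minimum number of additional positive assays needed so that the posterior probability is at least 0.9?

Prior odds = (1/7)/(6/7) = 1/6.
Combined Bayes factor of the evidence already in hand = 2.1 × 0.4 = 0.84.
Odds after that evidence = (1/6) × 0.84 = 0.14.
Target odds = 0.9/0.1 = 9.
Need 7ⁿ ≥ 9 ÷ 0.14 = 450/7.
7² = 49 falls short of 450/7 but 7³ = 343 reaches it, so n = 3.

3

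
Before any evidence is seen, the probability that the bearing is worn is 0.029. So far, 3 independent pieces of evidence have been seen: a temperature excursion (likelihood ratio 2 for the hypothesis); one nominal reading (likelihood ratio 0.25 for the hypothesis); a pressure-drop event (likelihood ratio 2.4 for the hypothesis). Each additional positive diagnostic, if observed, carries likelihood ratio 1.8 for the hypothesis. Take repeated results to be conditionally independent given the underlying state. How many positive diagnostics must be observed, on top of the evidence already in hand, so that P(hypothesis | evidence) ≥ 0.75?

Prior odds = 0.029/0.971 = 29/971.
Combined Bayes factor of the evidence already in hand = 2 × 0.25 × 2.4 = 1.2.
Odds after that evidence = (29/971) × 1.2 = 174/4855.
Target odds = 0.75/0.25 = 3.
Need 1.8ⁿ ≥ 3 ÷ (174/4855) = 4855/58.
1.8⁷ = 4782969/78125 falls short of 4855/58 but 1.8⁸ = 43046721/390625 reaches it, so n = 8.

8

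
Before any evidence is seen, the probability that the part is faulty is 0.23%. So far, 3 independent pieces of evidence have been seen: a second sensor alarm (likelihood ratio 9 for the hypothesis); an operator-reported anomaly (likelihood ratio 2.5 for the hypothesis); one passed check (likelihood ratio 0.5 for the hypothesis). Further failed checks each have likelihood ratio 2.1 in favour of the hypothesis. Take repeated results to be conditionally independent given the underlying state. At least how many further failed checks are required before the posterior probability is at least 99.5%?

Prior odds = 0.0023/0.9977 = 23/9977.
Combined Bayes factor of the evidence already in hand = 9 × 2.5 × 0.5 = 11.25.
Odds after that evidence = (23/9977) × 11.25 = 1035/39908.
Target odds = 0.995/0.005 = 199.
Need 2.1ⁿ ≥ 199 ÷ (1035/39908) = 7941692/1035.
2.1¹² ≈7355.83 falls short of 7941692/1035 but 2.1¹³ ≈15447.2 reaches it, so n = 13.

13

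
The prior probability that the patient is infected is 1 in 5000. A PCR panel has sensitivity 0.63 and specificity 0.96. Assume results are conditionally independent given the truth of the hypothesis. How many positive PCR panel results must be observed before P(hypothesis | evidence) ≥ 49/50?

5

Prior odds: 0.0002 ÷ 0.9998 = 1/4999.
False-positive rate = 1 − 0.96 = 0.04; likelihood ratio of a positive = 0.63/0.04 = 15.75.
Target posterior odds = 0.98/0.02 = 49.
Require 15.75ⁿ ≥ 49 ÷ (1/4999) = 244951.
15.75⁴ = 15752961/256 falls short of 244951 but 15.75⁵ = 992436543/1024 reaches it, so n = 5.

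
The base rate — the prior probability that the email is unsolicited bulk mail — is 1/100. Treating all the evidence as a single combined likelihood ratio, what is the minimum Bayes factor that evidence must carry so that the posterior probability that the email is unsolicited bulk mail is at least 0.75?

297

Prior odds = 0.01/0.99 = 1/99.
Target odds = 0.75/0.25 = 3.
Required Bayes factor = 3 ÷ (1/99) = 297.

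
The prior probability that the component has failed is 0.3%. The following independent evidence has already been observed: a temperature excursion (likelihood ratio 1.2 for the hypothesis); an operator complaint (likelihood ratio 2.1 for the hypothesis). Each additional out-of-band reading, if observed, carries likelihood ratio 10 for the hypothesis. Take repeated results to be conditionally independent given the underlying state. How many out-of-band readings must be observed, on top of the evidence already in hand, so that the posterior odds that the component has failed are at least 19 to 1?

4

Prior odds = 0.003/0.997 = 3/997.
Combined Bayes factor of the evidence already in hand = 1.2 × 2.1 = 2.52.
Odds after that evidence = (3/997) × 2.52 = 189/24925.
Target odds = 19.
Need 10ⁿ ≥ 19 ÷ (189/24925) = 473575/189.
10³ = 1000 falls short of 473575/189 but 10⁴ = 10000 reaches it, so n = 4.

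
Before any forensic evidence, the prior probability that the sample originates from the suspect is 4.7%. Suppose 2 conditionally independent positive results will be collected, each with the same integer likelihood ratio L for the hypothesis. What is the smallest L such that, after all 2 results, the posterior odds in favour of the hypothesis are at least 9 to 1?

14

Prior odds = 0.047/0.953 = 47/953.
Target odds = 9.
Need L² ≥ 9 ÷ (47/953) = 8577/47.
13² = 169 < 8577/47 ≤ 196 = 14², so L = 14.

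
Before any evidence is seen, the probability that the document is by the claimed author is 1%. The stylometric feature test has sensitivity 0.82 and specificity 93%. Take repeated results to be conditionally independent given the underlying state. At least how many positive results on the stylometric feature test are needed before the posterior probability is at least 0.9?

3

Prior odds: 0.01 ÷ 0.99 = 1/99.
False-positive rate = 1 − 0.93 = 0.07; likelihood ratio of a positive = 0.82/0.07 = 82/7.
Target posterior odds = 0.9/0.1 = 9.
Require (82/7)ⁿ ≥ 9 ÷ (1/99) = 891.
(82/7)² = 6724/49 falls short of 891 but (82/7)³ = 551368/343 reaches it, so n = 3.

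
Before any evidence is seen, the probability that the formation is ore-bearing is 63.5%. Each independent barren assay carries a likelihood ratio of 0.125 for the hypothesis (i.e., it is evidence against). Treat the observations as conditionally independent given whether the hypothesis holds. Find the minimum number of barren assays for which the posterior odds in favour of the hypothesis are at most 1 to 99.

Prior odds = 0.635/0.365 = 127/73.
Likelihood ratio per barren assay = 0.125.
Target odds = 1/99.
Need (127/73) × 0.125ⁿ ≤ 1/99, i.e. 0.125ⁿ ≤ 73/12573.
0.125² = 0.015625 is still above 73/12573 but 0.125³ = 0.001953125 is at or below it, so n = 3.

3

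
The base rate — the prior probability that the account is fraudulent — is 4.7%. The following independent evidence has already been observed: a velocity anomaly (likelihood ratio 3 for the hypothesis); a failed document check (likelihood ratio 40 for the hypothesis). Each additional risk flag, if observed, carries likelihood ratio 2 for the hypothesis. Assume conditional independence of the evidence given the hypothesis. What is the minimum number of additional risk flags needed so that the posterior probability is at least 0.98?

Prior odds = 0.047/0.953 = 47/953.
Combined Bayes factor of the evidence already in hand = 3 × 40 = 120.
Odds after that evidence = (47/953) × 120 = 5640/953.
Target odds = 0.98/0.02 = 49.
Need 2ⁿ ≥ 49 ÷ (5640/953) = 46697/5640.
2³ = 8 falls short of 46697/5640 but 2⁴ = 16 reaches it, so n = 4.

4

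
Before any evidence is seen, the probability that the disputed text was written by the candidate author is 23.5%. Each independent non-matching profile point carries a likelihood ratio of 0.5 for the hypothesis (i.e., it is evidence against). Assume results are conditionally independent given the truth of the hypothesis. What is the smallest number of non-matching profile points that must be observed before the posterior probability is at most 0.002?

Prior odds: 0.235 ÷ 0.765 = 47/153.
Likelihood ratio per non-matching profile point = 0.5.
Target odds: 0.002 ÷ 0.998 = 1/499.
Require 0.5ⁿ ≤ 1/499 ÷ (47/153) = 153/23453.
0.5⁷ = 0.0078125 is still above 153/23453 but 0.5⁸ = 0.00390625 is at or below it, so n = 8.

8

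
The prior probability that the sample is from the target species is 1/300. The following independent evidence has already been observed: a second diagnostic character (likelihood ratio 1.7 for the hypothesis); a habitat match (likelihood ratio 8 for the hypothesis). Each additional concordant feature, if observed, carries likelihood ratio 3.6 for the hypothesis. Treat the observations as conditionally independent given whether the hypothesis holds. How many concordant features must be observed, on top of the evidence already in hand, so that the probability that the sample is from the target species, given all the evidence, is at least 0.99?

Prior odds = (1/300)/(299/300) = 1/299.
Combined Bayes factor of the evidence already in hand = 1.7 × 8 = 13.6.
Odds after that evidence = (1/299) × 13.6 = 68/1495.
Target odds = 0.99/0.01 = 99.
Need 3.6ⁿ ≥ 99 ÷ (68/1495) = 148005/68.
3.6⁵ = 604.66176 falls short of 148005/68 but 3.6⁶ = 34012224/15625 reaches it, so n = 6.

6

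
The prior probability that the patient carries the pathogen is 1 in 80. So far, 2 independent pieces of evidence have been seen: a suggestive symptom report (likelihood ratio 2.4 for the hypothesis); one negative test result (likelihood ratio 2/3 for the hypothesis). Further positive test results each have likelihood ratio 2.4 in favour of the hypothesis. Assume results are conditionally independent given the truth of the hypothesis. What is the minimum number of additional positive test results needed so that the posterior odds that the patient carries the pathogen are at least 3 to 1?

6

Prior odds = 0.0125/0.9875 = 1/79.
Combined Bayes factor of the evidence already in hand = 2.4 × (2/3) = 1.6.
Odds after that evidence = (1/79) × 1.6 = 8/395.
Target odds = 3.
Need 2.4ⁿ ≥ 3 ÷ (8/395) = 148.125.
2.4⁵ = 79.62624 falls short of 148.125 but 2.4⁶ = 2985984/15625 reaches it, so n = 6.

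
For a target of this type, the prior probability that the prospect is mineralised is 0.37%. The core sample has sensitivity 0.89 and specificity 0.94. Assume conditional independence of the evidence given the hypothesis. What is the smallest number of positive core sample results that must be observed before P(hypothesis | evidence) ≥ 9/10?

Prior odds: 0.0037 ÷ 0.9963 = 37/9963.
False-positive rate = 1 − 0.94 = 0.06; likelihood ratio of a positive = 0.89/0.06 = 89/6.
Target odds: 0.9 ÷ 0.1 = 9.
Need (37/9963) × (89/6)ⁿ ≥ 9, i.e. (89/6)ⁿ ≥ 89667/37.
(89/6)² = 7921/36 falls short of 89667/37 but (89/6)³ = 704969/216 reaches it, so n = 3.

3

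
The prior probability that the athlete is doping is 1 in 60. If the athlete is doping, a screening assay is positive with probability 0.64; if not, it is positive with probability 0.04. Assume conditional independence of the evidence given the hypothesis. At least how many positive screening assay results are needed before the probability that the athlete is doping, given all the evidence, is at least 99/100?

4

Prior odds = (1/60)/(59/60) = 1/59.
Likelihood ratio of a positive = 0.64/0.04 = 16.
Target odds: 0.99 ÷ 0.01 = 99.
Need (1/59) × 16ⁿ ≥ 99, i.e. 16ⁿ ≥ 5841.
16³ = 4096 falls short of 5841 but 16⁴ = 65536 reaches it, so n = 4.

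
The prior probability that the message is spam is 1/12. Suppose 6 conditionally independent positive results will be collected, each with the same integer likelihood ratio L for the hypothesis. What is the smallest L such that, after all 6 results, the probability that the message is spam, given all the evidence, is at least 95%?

3

Prior odds = (1/12)/(11/12) = 1/11.
Target odds = 0.95/0.05 = 19.
Need L⁶ ≥ 19 ÷ (1/11) = 209.
2⁶ = 64 < 209 ≤ 729 = 3⁶, so L = 3.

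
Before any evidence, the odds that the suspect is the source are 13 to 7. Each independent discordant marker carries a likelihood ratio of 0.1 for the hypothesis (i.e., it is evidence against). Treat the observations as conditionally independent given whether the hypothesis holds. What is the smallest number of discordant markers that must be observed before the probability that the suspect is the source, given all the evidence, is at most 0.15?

2

Prior odds = 13/7.
Likelihood ratio per discordant marker = 0.1.
Target odds: 0.15 ÷ 0.85 = 3/17.
Need (13/7) × 0.1ⁿ ≤ 3/17, i.e. 0.1ⁿ ≤ 21/221.
0.1¹ = 0.1 is still above 21/221 but 0.1² = 0.01 is at or below it, so n = 2.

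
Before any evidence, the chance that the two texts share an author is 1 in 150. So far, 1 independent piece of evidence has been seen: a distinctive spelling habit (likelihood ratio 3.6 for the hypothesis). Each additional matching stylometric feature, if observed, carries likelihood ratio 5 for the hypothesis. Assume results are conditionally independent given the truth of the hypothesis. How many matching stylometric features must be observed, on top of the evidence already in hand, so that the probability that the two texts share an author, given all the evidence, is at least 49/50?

Prior odds = (1/150)/(149/150) = 1/149.
Bayes factor of the evidence already in hand = 3.6.
Odds after that evidence = (1/149) × 3.6 = 18/745.
Target odds = 0.98/0.02 = 49.
Need 5ⁿ ≥ 49 ÷ (18/745) = 36505/18.
5⁴ = 625 falls short of 36505/18 but 5⁵ = 3125 reaches it, so n = 5.

5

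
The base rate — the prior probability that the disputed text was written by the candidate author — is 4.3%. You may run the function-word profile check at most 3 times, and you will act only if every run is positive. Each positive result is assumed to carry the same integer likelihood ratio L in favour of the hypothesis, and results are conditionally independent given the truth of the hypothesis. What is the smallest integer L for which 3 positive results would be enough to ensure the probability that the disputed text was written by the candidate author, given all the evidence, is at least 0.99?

14

Prior odds = 0.043/0.957 = 43/957.
Target odds = 0.99/0.01 = 99.
Need L³ ≥ 99 ÷ (43/957) = 94743/43.
13³ = 2197 < 94743/43 ≤ 2744 = 14³, so L = 14.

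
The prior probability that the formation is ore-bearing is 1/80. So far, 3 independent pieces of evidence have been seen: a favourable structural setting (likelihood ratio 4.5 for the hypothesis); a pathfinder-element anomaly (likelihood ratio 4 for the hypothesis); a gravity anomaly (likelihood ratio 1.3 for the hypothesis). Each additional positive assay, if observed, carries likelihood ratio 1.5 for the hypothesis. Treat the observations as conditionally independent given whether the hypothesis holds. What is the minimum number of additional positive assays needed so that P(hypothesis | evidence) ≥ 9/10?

9

Prior odds = 0.0125/0.9875 = 1/79.
Combined Bayes factor of the evidence already in hand = 4.5 × 4 × 1.3 = 23.4.
Odds after that evidence = (1/79) × 23.4 = 117/395.
Target odds = 0.9/0.1 = 9.
Need 1.5ⁿ ≥ 9 ÷ (117/395) = 395/13.
1.5⁸ = 25.62890625 falls short of 395/13 but 1.5⁹ = 19683/512 reaches it, so n = 9.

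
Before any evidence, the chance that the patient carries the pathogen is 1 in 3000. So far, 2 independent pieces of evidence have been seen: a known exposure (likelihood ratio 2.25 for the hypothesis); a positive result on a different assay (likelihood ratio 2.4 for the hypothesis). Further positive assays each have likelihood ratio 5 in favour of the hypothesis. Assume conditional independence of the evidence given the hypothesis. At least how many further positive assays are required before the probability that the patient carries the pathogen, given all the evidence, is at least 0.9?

Prior odds = (1/3000)/(2999/3000) = 1/2999.
Combined Bayes factor of the evidence already in hand = 2.25 × 2.4 = 5.4.
Odds after that evidence = (1/2999) × 5.4 = 27/14995.
Target odds = 0.9/0.1 = 9.
Need 5ⁿ ≥ 9 ÷ (27/14995) = 14995/3.
5⁵ = 3125 falls short of 14995/3 but 5⁶ = 15625 reaches it, so n = 6.

6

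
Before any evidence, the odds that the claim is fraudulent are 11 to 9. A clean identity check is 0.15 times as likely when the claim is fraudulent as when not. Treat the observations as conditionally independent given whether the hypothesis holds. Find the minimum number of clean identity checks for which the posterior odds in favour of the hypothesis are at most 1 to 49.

3

Prior odds = 11/9.
Likelihood ratio per clean identity check = 0.15.
Target odds = 1/49.
Require 0.15ⁿ ≤ 1/49 ÷ (11/9) = 9/539.
0.15² = 0.0225 is still above 9/539 but 0.15³ = 0.003375 is at or below it, so n = 3.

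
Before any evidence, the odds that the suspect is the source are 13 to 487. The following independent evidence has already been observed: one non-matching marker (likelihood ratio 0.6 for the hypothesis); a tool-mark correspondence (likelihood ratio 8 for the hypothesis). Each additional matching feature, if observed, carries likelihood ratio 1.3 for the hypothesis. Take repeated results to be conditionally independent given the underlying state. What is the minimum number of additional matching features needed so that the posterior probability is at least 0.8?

14

Prior odds = 13/487.
Combined Bayes factor of the evidence already in hand = 0.6 × 8 = 4.8.
Odds after that evidence = (13/487) × 4.8 = 312/2435.
Target odds = 0.8/0.2 = 4.
Need 1.3ⁿ ≥ 4 ÷ (312/2435) = 2435/78.
1.3¹³ ≈30.2875 falls short of 2435/78 but 1.3¹⁴ ≈39.3738 reaches it, so n = 14.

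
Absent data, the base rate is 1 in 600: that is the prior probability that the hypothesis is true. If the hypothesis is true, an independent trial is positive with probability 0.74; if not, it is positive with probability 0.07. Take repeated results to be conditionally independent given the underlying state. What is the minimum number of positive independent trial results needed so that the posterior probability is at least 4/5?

Prior odds = (1/600)/(599/600) = 1/599.
Likelihood ratio of a positive = 0.74/0.07 = 74/7.
Target odds: 0.8 ÷ 0.2 = 4.
Require (74/7)ⁿ ≥ 4 ÷ (1/599) = 2396.
(74/7)³ = 405224/343 falls short of 2396 but (74/7)⁴ = 29986576/2401 reaches it, so n = 4.

4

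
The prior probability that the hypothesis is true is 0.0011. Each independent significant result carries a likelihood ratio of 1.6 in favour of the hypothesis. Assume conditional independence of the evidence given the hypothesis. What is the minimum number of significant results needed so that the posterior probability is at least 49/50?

Prior odds: 0.0011 ÷ 0.9989 = 11/9989.
Likelihood ratio per significant result = 1.6.
Target odds: 0.98 ÷ 0.02 = 49.
Need (11/9989) × 1.6ⁿ ≥ 49, i.e. 1.6ⁿ ≥ 489461/11.
1.6²² ≈30948.5 falls short of 489461/11 but 1.6²³ ≈49517.6 reaches it, so n = 23.

23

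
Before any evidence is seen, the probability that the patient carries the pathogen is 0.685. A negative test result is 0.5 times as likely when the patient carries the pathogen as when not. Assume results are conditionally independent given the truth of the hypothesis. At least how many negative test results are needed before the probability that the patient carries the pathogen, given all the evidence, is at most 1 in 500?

Prior odds = 0.685/0.315 = 137/63.
Likelihood ratio per negative test result = 0.5.
Target posterior odds = 0.002/0.998 = 1/499.
Need (137/63) × 0.5ⁿ ≤ 1/499, i.e. 0.5ⁿ ≤ 63/68363.
0.5¹⁰ = 1/1024 is still above 63/68363 but 0.5¹¹ = 1/2048 is at or below it, so n = 11.

11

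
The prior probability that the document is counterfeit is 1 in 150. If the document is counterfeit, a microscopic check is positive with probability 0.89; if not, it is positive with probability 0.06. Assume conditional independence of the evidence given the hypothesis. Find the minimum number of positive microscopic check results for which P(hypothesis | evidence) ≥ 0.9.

3

Prior odds: (1/150) ÷ (149/150) = 1/149.
Likelihood ratio of a positive = 0.89/0.06 = 89/6.
Target odds: 0.9 ÷ 0.1 = 9.
Require (89/6)ⁿ ≥ 9 ÷ (1/149) = 1341.
(89/6)² = 7921/36 falls short of 1341 but (89/6)³ = 704969/216 reaches it, so n = 3.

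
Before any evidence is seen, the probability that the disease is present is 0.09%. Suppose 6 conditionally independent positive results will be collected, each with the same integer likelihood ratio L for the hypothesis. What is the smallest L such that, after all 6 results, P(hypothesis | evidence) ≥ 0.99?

7

Prior odds = 0.0009/0.9991 = 9/9991.
Target odds = 0.99/0.01 = 99.
Need L⁶ ≥ 99 ÷ (9/9991) = 109901.
6⁶ = 46656 < 109901 ≤ 117649 = 7⁶, so L = 7.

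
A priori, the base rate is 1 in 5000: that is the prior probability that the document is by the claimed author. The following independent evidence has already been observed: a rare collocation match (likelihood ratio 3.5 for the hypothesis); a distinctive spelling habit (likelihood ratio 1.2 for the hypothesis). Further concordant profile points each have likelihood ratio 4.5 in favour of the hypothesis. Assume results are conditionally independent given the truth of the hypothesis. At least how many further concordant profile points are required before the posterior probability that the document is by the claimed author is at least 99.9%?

10

Prior odds = 0.0002/0.9998 = 1/4999.
Combined Bayes factor of the evidence already in hand = 3.5 × 1.2 = 4.2.
Odds after that evidence = (1/4999) × 4.2 = 21/24995.
Target odds = 0.999/0.001 = 999.
Need 4.5ⁿ ≥ 999 ÷ (21/24995) = 8323335/7.
4.5⁹ = 387420489/512 falls short of 8323335/7 but 4.5¹⁰ ≈3.40506e+06 reaches it, so n = 10.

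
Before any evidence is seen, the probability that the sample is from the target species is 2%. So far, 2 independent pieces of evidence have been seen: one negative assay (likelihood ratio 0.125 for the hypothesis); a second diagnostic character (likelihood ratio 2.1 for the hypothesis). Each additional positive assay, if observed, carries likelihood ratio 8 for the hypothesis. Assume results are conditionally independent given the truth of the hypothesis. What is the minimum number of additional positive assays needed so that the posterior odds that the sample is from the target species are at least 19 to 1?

4

Prior odds = 0.02/0.98 = 1/49.
Combined Bayes factor of the evidence already in hand = 0.125 × 2.1 = 0.2625.
Odds after that evidence = (1/49) × 0.2625 = 3/560.
Target odds = 19.
Need 8ⁿ ≥ 19 ÷ (3/560) = 10640/3.
8³ = 512 falls short of 10640/3 but 8⁴ = 4096 reaches it, so n = 4.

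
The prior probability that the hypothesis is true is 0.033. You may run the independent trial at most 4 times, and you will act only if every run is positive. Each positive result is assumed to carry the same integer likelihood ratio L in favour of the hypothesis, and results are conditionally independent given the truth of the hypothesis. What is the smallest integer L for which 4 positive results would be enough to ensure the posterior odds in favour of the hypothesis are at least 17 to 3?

Prior odds = 0.033/0.967 = 33/967.
Target odds = 17/3.
Need L⁴ ≥ 17/3 ÷ (33/967) = 16439/99.
3⁴ = 81 < 16439/99 ≤ 256 = 4⁴, so L = 4.

4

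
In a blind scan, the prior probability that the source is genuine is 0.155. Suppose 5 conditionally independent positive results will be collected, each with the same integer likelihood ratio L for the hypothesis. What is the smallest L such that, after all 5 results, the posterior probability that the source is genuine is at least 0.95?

3

Prior odds = 0.155/0.845 = 31/169.
Target odds = 0.95/0.05 = 19.
Need L⁵ ≥ 19 ÷ (31/169) = 3211/31.
2⁵ = 32 < 3211/31 ≤ 243 = 3⁵, so L = 3.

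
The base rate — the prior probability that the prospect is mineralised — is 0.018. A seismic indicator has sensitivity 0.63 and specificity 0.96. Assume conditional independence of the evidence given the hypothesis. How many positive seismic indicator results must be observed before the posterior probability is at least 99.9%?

Prior odds = 0.018/0.982 = 9/491.
False-positive rate = 1 − 0.96 = 0.04; likelihood ratio of a positive = 0.63/0.04 = 15.75.
Target odds: 0.999 ÷ 0.001 = 999.
Require 15.75ⁿ ≥ 999 ÷ (9/491) = 54501.
15.75³ = 3906.984375 falls short of 54501 but 15.75⁴ = 15752961/256 reaches it, so n = 4.

4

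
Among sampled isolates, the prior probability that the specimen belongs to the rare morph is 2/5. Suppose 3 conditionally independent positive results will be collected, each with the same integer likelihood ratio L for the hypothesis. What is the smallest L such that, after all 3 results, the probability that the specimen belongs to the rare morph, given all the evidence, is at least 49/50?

5

Prior odds = 0.4/0.6 = 2/3.
Target odds = 0.98/0.02 = 49.
Need L³ ≥ 49 ÷ (2/3) = 73.5.
4³ = 64 < 73.5 ≤ 125 = 5³, so L = 5.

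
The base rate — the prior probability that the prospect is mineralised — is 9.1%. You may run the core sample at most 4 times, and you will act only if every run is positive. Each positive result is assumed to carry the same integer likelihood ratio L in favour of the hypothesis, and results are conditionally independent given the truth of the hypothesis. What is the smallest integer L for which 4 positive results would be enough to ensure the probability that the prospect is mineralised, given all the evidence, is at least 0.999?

10

Prior odds = 0.091/0.909 = 91/909.
Target odds = 0.999/0.001 = 999.
Need L⁴ ≥ 999 ÷ (91/909) = 908091/91.
9⁴ = 6561 < 908091/91 ≤ 10000 = 10⁴, so L = 10.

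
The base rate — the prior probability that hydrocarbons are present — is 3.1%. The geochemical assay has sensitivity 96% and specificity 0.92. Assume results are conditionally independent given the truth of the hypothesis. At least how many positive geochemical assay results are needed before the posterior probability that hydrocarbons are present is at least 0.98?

3

Prior odds = 0.031/0.969 = 31/969.
False-positive rate = 1 − 0.92 = 0.08; likelihood ratio of a positive = 0.96/0.08 = 12.
Target odds: 0.98 ÷ 0.02 = 49.
Need (31/969) × 12ⁿ ≥ 49, i.e. 12ⁿ ≥ 47481/31.
12² = 144 falls short of 47481/31 but 12³ = 1728 reaches it, so n = 3.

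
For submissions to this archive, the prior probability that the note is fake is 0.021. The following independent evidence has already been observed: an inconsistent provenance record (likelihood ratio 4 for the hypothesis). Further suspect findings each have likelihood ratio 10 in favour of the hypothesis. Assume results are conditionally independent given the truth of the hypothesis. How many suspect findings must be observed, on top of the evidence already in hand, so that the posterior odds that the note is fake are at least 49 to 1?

Prior odds = 0.021/0.979 = 21/979.
Bayes factor of the evidence already in hand = 4.
Odds after that evidence = (21/979) × 4 = 84/979.
Target odds = 49.
Need 10ⁿ ≥ 49 ÷ (84/979) = 6853/12.
10² = 100 falls short of 6853/12 but 10³ = 1000 reaches it, so n = 3.

3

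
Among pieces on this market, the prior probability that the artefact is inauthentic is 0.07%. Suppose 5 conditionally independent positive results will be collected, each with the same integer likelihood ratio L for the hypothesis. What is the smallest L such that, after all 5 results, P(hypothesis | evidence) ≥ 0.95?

Prior odds = 0.0007/0.9993 = 7/9993.
Target odds = 0.95/0.05 = 19.
Need L⁵ ≥ 19 ÷ (7/9993) = 189867/7.
7⁵ = 16807 < 189867/7 ≤ 32768 = 8⁵, so L = 8.

8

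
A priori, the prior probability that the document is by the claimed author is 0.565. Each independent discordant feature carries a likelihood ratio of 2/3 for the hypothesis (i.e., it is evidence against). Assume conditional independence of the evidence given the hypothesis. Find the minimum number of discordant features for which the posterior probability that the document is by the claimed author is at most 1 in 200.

Prior odds = 0.565/0.435 = 113/87.
Likelihood ratio per discordant feature = 2/3.
Target odds: 0.005 ÷ 0.995 = 1/199.
Require (2/3)ⁿ ≤ 1/199 ÷ (113/87) = 87/22487.
(2/3)¹³ = 8192/1594323 is still above 87/22487 but (2/3)¹⁴ = 16384/4782969 is at or below it, so n = 14.

14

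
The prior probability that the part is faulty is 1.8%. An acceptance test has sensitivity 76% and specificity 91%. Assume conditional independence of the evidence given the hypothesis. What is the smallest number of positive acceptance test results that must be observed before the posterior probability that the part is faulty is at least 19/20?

4

Prior odds: 0.018 ÷ 0.982 = 9/491.
False-positive rate = 1 − 0.91 = 0.09; likelihood ratio of a positive = 0.76/0.09 = 76/9.
Target odds: 0.95 ÷ 0.05 = 19.
Need (9/491) × (76/9)ⁿ ≥ 19, i.e. (76/9)ⁿ ≥ 9329/9.
(76/9)³ = 438976/729 falls short of 9329/9 but (76/9)⁴ = 33362176/6561 reaches it, so n = 4.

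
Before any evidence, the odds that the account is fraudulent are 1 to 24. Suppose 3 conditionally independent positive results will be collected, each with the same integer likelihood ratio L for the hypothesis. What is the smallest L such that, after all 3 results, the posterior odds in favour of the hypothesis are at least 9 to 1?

Prior odds = 1/24.
Target odds = 9.
Need L³ ≥ 9 ÷ (1/24) = 216.
5³ = 125 < 216 ≤ 216 = 6³, so L = 6.

6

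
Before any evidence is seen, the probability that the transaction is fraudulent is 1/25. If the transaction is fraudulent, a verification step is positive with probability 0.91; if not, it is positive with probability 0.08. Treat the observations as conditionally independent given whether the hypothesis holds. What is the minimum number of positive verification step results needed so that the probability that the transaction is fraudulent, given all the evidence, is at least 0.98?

Prior odds: 0.04 ÷ 0.96 = 1/24.
Likelihood ratio of a positive = 0.91/0.08 = 11.375.
Target posterior odds = 0.98/0.02 = 49.
Require 11.375ⁿ ≥ 49 ÷ (1/24) = 1176.
11.375² = 129.390625 falls short of 1176 but 11.375³ = 753571/512 reaches it, so n = 3.

3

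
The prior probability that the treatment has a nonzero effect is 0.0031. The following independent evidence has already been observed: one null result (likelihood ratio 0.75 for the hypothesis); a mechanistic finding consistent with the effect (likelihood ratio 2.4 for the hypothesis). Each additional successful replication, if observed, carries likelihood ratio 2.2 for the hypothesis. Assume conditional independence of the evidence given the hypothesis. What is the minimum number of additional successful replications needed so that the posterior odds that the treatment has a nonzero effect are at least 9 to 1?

Prior odds = 0.0031/0.9969 = 31/9969.
Combined Bayes factor of the evidence already in hand = 0.75 × 2.4 = 1.8.
Odds after that evidence = (31/9969) × 1.8 = 93/16615.
Target odds = 9.
Need 2.2ⁿ ≥ 9 ÷ (93/16615) = 49845/31.
2.2⁹ ≈1207.27 falls short of 49845/31 but 2.2¹⁰ ≈2655.99 reaches it, so n = 10.

10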